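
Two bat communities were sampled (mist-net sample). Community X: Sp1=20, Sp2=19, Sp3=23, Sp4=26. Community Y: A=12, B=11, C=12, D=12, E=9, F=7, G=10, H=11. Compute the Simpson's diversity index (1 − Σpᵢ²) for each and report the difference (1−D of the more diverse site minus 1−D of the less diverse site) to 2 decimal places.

Community X: N=88, proportions 0.2273, 0.2159, 0.2614, 0.2955, giving 1−D = 0.7461 (working shown to 4 dp, full precision carried).
Community Y: N=84, proportions 0.1429, 0.131, 0.1429, 0.1429, 0.1071, 0.0833, 0.119, 0.131, giving 1−D = 0.8719.
Difference = |0.7461 − 0.8719| = 0.1258, i.e. 0.13 to 2 decimal places.

0.13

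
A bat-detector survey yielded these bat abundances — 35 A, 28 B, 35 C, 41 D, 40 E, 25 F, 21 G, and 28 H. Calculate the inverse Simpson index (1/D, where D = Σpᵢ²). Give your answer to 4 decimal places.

Total N = 35+28+35+41+40+25+21+28 = 253, so the proportions are 0.13833992, 0.11067194, 0.13833992, 0.16205534, 0.15810277, 0.09881423, 0.08300395, 0.11067194 (working shown to 8 dp, full precision carried).
D = 0.13833992² + 0.11067194² + 0.13833992² + 0.16205534² + 0.15810277² + 0.09881423² + 0.08300395² + 0.11067194² = 0.01913793 + 0.01224828 + 0.01913793 + 0.02626193 + 0.02499648 + 0.00976425 + 0.00688966 + 0.01224828 = 0.13068475.
So 1/D = 7.652002, i.e. 7.6520 to 4 decimal places.

7.6520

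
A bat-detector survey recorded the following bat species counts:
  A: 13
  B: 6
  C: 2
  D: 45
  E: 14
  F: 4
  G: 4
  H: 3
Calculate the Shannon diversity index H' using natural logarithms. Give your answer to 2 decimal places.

Total N = 13+6+2+45+14+4+4+3 = 91, so the proportions are 0.1429, 0.0659, 0.022, 0.4945, 0.1538, 0.044, 0.044, 0.033 (working shown to 4 dp, full precision carried).
Each pᵢ ln pᵢ term: 0.1429×(-1.9459)=-0.2780, 0.0659×(-2.7191)=-0.1793, 0.022×(-3.8177)=-0.0839, 0.4945×(-0.7042)=-0.3482, 0.1538×(-1.8718)=-0.2880, 0.044×(-3.1246)=-0.1373, 0.044×(-3.1246)=-0.1373, 0.033×(-3.4122)=-0.1125.
Sum = -1.5646, so H' = 1.56.

1.56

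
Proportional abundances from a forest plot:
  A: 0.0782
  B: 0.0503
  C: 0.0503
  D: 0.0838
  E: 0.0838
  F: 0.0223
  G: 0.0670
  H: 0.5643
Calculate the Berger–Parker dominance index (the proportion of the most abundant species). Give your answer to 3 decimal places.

0.564

The largest proportion is 0.5643, i.e. d = 0.564 to 3 decimal places.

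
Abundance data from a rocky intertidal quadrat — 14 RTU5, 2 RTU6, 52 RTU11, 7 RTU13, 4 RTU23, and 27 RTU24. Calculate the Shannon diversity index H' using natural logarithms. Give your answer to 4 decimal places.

1.3431

Total N = 14+2+52+7+4+27 = 106, so the proportions are 0.132075, 0.018868, 0.490566, 0.066038, 0.037736, 0.254717 (working shown to 6 dp, full precision carried).
Each pᵢ ln pᵢ term: 0.132075×(-2.024382)=-0.267371, 0.018868×(-3.970292)=-0.074911, 0.490566×(-0.712195)=-0.349379, 0.066038×(-2.717529)=-0.179459, 0.037736×(-3.277145)=-0.123666, 0.254717×(-1.367602)=-0.348352.
Sum = -1.343138, so H' = 1.3431.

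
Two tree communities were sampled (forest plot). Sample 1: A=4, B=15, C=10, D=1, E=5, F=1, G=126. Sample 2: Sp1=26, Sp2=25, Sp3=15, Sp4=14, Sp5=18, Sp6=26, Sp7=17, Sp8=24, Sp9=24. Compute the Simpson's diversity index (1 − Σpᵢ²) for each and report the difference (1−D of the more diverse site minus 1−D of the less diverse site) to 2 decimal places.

0.50

Sample 1: N=162, proportions 0.02469, 0.09259, 0.06173, 0.00617, 0.03086, 0.00617, 0.77778, giving 1−D = 0.38104 (working shown to 5 dp, full precision carried).
Sample 2: N=189, proportions 0.13757, 0.13228, 0.07937, 0.07407, 0.09524, 0.13757, 0.08995, 0.12698, 0.12698, giving 1−D = 0.88346.
Difference = |0.38104 − 0.88346| = 0.50242, i.e. 0.50 to 2 decimal places.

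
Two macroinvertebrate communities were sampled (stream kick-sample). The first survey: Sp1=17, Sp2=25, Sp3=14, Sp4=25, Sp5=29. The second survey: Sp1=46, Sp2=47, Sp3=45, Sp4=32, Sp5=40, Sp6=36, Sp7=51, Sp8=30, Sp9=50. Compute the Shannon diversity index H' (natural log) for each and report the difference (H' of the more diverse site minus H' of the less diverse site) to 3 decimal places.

The first survey: N=110, proportions 0.15455, 0.22727, 0.12727, 0.22727, 0.26364, giving H' = 1.57587 (working shown to 5 dp, full precision carried).
The second survey: N=377, proportions 0.12202, 0.12467, 0.11936, 0.08488, 0.1061, 0.09549, 0.13528, 0.07958, 0.13263, giving H' = 2.18158.
Difference = |1.57587 − 2.18158| = 0.60571, i.e. 0.606 to 3 decimal places.

0.606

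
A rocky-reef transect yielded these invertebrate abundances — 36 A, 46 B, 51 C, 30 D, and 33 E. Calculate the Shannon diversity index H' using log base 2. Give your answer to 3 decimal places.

2.292

Total N = 36+46+51+30+33 = 196, so the proportions are 0.18367, 0.23469, 0.2602, 0.15306, 0.16837 (working shown to 5 dp, full precision carried).
Each pᵢ log₂ pᵢ term: 0.18367×(-2.44478)=-0.44904, 0.23469×(-2.09115)=-0.49078, 0.2602×(-1.94228)=-0.50539, 0.15306×(-2.70782)=-0.41446, 0.16837×(-2.57032)=-0.43276.
Sum = -2.29243, so H' = 2.292.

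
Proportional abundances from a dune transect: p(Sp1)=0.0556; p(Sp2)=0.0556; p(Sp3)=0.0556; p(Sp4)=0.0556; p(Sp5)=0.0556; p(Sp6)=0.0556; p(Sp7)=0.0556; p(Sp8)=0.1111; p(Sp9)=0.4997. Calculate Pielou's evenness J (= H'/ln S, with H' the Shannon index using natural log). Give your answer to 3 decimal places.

H' = −Σ pᵢ ln pᵢ = −((-0.16066) + (-0.16066) + (-0.16066) + (-0.16066) + (-0.16066) + (-0.16066) + (-0.16066) + (-0.24412) + (-0.34667)) = 1.71541 (working shown to 5 dp, full precision carried).
With S = 9 species, ln S = 2.19722, so J = 1.71541/2.19722 = 0.78072, i.e. 0.781 to 3 decimal places.

0.781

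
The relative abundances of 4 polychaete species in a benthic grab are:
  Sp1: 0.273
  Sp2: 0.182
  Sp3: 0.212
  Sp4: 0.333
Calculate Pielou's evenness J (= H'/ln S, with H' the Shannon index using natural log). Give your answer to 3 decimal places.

0.981

H' = −Σ pᵢ ln pᵢ = −((-0.35443) + (-0.31008) + (-0.32885) + (-0.36617)) = 1.35953 (working shown to 5 dp, full precision carried).
With S = 4 species, ln S = 1.38629, so J = 1.35953/1.38629 = 0.98070, i.e. 0.981 to 3 decimal places.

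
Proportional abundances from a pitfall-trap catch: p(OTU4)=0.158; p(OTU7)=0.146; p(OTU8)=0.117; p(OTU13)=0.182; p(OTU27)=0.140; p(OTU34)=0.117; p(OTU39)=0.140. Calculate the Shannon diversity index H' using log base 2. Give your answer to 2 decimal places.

Each pᵢ log₂ pᵢ term (working shown to 4 dp, full precision carried): 0.158×(-2.6620)=-0.4206, 0.146×(-2.7760)=-0.4053, 0.117×(-3.0954)=-0.3622, 0.182×(-2.4580)=-0.4474, 0.14×(-2.8365)=-0.3971, 0.117×(-3.0954)=-0.3622, 0.14×(-2.8365)=-0.3971.
Sum = -2.7918, so H' = 2.79.

2.79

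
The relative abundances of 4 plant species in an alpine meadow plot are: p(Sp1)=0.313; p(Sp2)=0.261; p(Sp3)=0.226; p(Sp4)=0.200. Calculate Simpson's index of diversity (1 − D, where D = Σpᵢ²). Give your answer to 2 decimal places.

D = 0.313² + 0.261² + 0.226² + 0.2² = 0.0980 + 0.0681 + 0.0511 + 0.0400 = 0.2572 (working shown to 4 dp, full precision carried).
So 1 − D = 0.7428, i.e. 0.74 to 2 decimal places.

0.74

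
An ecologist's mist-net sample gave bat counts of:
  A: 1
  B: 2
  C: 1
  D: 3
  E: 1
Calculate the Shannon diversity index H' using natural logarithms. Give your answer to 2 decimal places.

Total N = 1+2+1+3+1 = 8, so the proportions are 0.125, 0.25, 0.125, 0.375, 0.125 (working shown to 4 dp, full precision carried).
Each pᵢ ln pᵢ term: 0.125×(-2.0794)=-0.2599, 0.25×(-1.3863)=-0.3466, 0.125×(-2.0794)=-0.2599, 0.375×(-0.9808)=-0.3678, 0.125×(-2.0794)=-0.2599.
Sum = -1.4942, so H' = 1.49.

1.49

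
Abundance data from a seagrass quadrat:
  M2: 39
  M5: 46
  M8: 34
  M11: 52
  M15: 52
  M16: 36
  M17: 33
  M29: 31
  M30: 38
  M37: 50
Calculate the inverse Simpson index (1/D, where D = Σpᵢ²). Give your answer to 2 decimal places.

Total N = 39+46+34+52+52+36+33+31+38+50 = 411, so the proportions are 0.094891, 0.111922, 0.082725, 0.126521, 0.126521, 0.087591, 0.080292, 0.075426, 0.092457, 0.121655 (working shown to 6 dp, full precision carried).
D = 0.094891² + 0.111922² + 0.082725² + 0.126521² + 0.126521² + 0.087591² + 0.080292² + 0.075426² + 0.092457² + 0.121655² = 0.009004 + 0.012527 + 0.006843 + 0.016007 + 0.016007 + 0.007672 + 0.006447 + 0.005689 + 0.008548 + 0.014800 = 0.103545.
So 1/D = 9.6576, i.e. 9.66 to 2 decimal places.

9.66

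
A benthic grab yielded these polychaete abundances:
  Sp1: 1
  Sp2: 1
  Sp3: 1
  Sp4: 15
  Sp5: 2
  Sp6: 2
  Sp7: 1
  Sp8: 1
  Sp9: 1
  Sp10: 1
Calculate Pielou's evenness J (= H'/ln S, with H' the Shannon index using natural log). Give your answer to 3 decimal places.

0.690

Total N = 1+1+1+15+2+2+1+1+1+1 = 26, so the proportions are 0.03846, 0.03846, 0.03846, 0.57692, 0.07692, 0.07692, 0.03846, 0.03846, 0.03846, 0.03846 (working shown to 5 dp, full precision carried).
H' = −Σ pᵢ ln pᵢ = −((-0.12531) + (-0.12531) + (-0.12531) + (-0.31733) + (-0.19730) + (-0.19730) + (-0.12531) + (-0.12531) + (-0.12531) + (-0.12531)) = 1.58912.
With S = 10 species, ln S = 2.30259, so J = 1.58912/2.30259 = 0.69015, i.e. 0.690 to 3 decimal places.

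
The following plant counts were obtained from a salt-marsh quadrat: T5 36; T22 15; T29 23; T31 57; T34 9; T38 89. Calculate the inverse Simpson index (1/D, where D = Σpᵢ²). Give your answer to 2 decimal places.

3.94

Total N = 36+15+23+57+9+89 = 229, so the proportions are 0.157205, 0.065502, 0.100437, 0.248908, 0.039301, 0.388646 (working shown to 6 dp, full precision carried).
D = 0.157205² + 0.065502² + 0.100437² + 0.248908² + 0.039301² + 0.388646² = 0.024713 + 0.004291 + 0.010088 + 0.061955 + 0.001545 + 0.151046 = 0.253637.
So 1/D = 3.9426, i.e. 3.94 to 2 decimal places.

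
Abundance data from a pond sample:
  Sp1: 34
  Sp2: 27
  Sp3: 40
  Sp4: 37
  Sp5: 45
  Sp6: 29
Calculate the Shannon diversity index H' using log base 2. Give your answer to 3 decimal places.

2.563

Total N = 34+27+40+37+45+29 = 212, so the proportions are 0.16038, 0.12736, 0.18868, 0.17453, 0.21226, 0.13679 (working shown to 5 dp, full precision carried).
Each pᵢ log₂ pᵢ term: 0.16038×(-2.64046)=-0.42347, 0.12736×(-2.97303)=-0.37864, 0.18868×(-2.40599)=-0.45396, 0.17453×(-2.51847)=-0.43954, 0.21226×(-2.23607)=-0.47464, 0.13679×(-2.86994)=-0.39259.
Sum = -2.56284, so H' = 2.563.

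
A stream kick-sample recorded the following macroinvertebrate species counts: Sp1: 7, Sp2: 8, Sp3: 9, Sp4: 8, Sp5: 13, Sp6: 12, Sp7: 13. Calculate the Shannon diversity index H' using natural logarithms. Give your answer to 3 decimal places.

Total N = 7+8+9+8+13+12+13 = 70, so the proportions are 0.1, 0.11429, 0.12857, 0.11429, 0.18571, 0.17143, 0.18571 (working shown to 5 dp, full precision carried).
Each pᵢ ln pᵢ term: 0.1×(-2.30259)=-0.23026, 0.11429×(-2.16905)=-0.24789, 0.12857×(-2.05127)=-0.26373, 0.11429×(-2.16905)=-0.24789, 0.18571×(-1.68355)=-0.31266, 0.17143×(-1.76359)=-0.30233, 0.18571×(-1.68355)=-0.31266.
Sum = -1.91742, so H' = 1.917.

1.917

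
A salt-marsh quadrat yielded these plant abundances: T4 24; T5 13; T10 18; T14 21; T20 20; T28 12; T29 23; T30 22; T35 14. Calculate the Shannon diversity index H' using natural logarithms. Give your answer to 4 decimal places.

2.1696

Total N = 24+13+18+21+20+12+23+22+14 = 167, so the proportions are 0.143713, 0.077844, 0.107784, 0.125749, 0.11976, 0.071856, 0.137725, 0.131737, 0.083832 (working shown to 6 dp, full precision carried).
Each pᵢ ln pᵢ term: 0.143713×(-1.939940)=-0.278794, 0.077844×(-2.553044)=-0.198740, 0.107784×(-2.227622)=-0.240103, 0.125749×(-2.073471)=-0.260736, 0.11976×(-2.122262)=-0.254163, 0.071856×(-2.633087)=-0.189204, 0.137725×(-1.982500)=-0.273039, 0.131737×(-2.026951)=-0.267024, 0.083832×(-2.478936)=-0.207815.
Sum = -2.169617, so H' = 2.1696.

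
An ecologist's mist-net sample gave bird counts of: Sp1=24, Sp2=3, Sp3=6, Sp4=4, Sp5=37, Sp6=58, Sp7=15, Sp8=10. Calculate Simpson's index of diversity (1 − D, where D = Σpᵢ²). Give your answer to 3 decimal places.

0.769

Total N = 24+3+6+4+37+58+15+10 = 157, so the proportions are 0.15287, 0.01911, 0.03822, 0.02548, 0.23567, 0.36943, 0.09554, 0.06369 (working shown to 5 dp, full precision carried).
D = 0.15287² + 0.01911² + 0.03822² + 0.02548² + 0.23567² + 0.36943² + 0.09554² + 0.06369² = 0.02337 + 0.00037 + 0.00146 + 0.00065 + 0.05554 + 0.13648 + 0.00913 + 0.00406 = 0.23104.
So 1 − D = 0.76896, i.e. 0.769 to 3 decimal places.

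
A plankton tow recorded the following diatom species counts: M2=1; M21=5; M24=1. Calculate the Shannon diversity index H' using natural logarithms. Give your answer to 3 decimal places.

0.796

Total N = 1+5+1 = 7, so the proportions are 0.14286, 0.71429, 0.14286 (working shown to 5 dp, full precision carried).
Each pᵢ ln pᵢ term: 0.14286×(-1.94591)=-0.27799, 0.71429×(-0.33647)=-0.24034, 0.14286×(-1.94591)=-0.27799.
Sum = -0.79631, so H' = 0.796.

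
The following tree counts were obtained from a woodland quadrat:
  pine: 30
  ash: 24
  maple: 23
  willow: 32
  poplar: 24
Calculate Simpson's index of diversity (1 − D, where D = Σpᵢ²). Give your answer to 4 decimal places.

Total N = 30+24+23+32+24 = 133, so the proportions are 0.225564, 0.180451, 0.172932, 0.240602, 0.180451 (working shown to 6 dp, full precision carried).
D = 0.225564² + 0.180451² + 0.172932² + 0.240602² + 0.180451² = 0.050879 + 0.032563 + 0.029906 + 0.057889 + 0.032563 = 0.203799.
So 1 − D = 0.796201, i.e. 0.7962 to 4 decimal places.

0.7962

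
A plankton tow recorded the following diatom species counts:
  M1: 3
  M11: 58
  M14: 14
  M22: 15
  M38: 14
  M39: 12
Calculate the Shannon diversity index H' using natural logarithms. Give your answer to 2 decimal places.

Total N = 3+58+14+15+14+12 = 116, so the proportions are 0.0259, 0.5, 0.1207, 0.1293, 0.1207, 0.1034 (working shown to 4 dp, full precision carried).
Each pᵢ ln pᵢ term: 0.0259×(-3.6550)=-0.0945, 0.5×(-0.6931)=-0.3466, 0.1207×(-2.1145)=-0.2552, 0.1293×(-2.0455)=-0.2645, 0.1207×(-2.1145)=-0.2552, 0.1034×(-2.2687)=-0.2347.
Sum = -1.4507, so H' = 1.45.

1.45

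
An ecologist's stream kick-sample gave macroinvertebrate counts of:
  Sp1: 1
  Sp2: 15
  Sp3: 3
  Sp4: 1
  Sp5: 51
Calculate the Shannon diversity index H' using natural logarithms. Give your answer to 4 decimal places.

Total N = 1+15+3+1+51 = 71, so the proportions are 0.014085, 0.211268, 0.042254, 0.014085, 0.71831 (working shown to 6 dp, full precision carried).
Each pᵢ ln pᵢ term: 0.014085×(-4.262680)=-0.060038, 0.211268×(-1.554630)=-0.328443, 0.042254×(-3.164068)=-0.133693, 0.014085×(-4.262680)=-0.060038, 0.71831×(-0.330854)=-0.237656.
Sum = -0.819867, so H' = 0.8199.

0.8199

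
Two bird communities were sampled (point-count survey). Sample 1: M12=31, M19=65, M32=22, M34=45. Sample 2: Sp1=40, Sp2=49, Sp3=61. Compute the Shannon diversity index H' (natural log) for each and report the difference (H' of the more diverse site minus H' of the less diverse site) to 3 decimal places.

0.224

Sample 1: N=163, proportions 0.19018, 0.39877, 0.13497, 0.27607, giving H' = 1.30791 (working shown to 5 dp, full precision carried).
Sample 2: N=150, proportions 0.26667, 0.32667, 0.40667, giving H' = 1.08385.
Difference = |1.30791 − 1.08385| = 0.22406, i.e. 0.224 to 3 decimal places.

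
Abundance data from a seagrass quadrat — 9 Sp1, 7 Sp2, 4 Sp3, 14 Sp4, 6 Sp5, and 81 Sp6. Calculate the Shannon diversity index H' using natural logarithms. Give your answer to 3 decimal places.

Total N = 9+7+4+14+6+81 = 121, so the proportions are 0.07438, 0.05785, 0.03306, 0.1157, 0.04959, 0.66942 (working shown to 5 dp, full precision carried).
Each pᵢ ln pᵢ term: 0.07438×(-2.59857)=-0.19328, 0.05785×(-2.84988)=-0.16487, 0.03306×(-3.40950)=-0.11271, 0.1157×(-2.15673)=-0.24954, 0.04959×(-3.00403)=-0.14896, 0.66942×(-0.40134)=-0.26867.
Sum = -1.13803, so H' = 1.138.

1.138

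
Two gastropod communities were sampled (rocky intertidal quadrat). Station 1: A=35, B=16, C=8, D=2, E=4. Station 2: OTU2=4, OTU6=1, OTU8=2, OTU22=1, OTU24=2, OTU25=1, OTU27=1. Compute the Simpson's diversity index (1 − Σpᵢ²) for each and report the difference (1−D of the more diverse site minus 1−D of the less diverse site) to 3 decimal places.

Station 1: N=65, proportions 0.53846, 0.24615, 0.12308, 0.03077, 0.06154, giving 1−D = 0.62959 (working shown to 5 dp, full precision carried).
Station 2: N=12, proportions 0.33333, 0.08333, 0.16667, 0.08333, 0.16667, 0.08333, 0.08333, giving 1−D = 0.80556.
Difference = |0.62959 − 0.80556| = 0.17597, i.e. 0.176 to 3 decimal places.

0.176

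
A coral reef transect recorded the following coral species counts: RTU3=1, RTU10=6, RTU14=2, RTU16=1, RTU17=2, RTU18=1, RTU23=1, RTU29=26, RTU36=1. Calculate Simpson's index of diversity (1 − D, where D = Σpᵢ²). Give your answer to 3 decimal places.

Total N = 1+6+2+1+2+1+1+26+1 = 41, so the proportions are 0.02439, 0.14634, 0.04878, 0.02439, 0.04878, 0.02439, 0.02439, 0.63415, 0.02439 (working shown to 5 dp, full precision carried).
D = 0.02439² + 0.14634² + 0.04878² + 0.02439² + 0.04878² + 0.02439² + 0.02439² + 0.63415² + 0.02439² = 0.00059 + 0.02142 + 0.00238 + 0.00059 + 0.00238 + 0.00059 + 0.00059 + 0.40214 + 0.00059 = 0.43129.
So 1 − D = 0.56871, i.e. 0.569 to 3 decimal places.

0.569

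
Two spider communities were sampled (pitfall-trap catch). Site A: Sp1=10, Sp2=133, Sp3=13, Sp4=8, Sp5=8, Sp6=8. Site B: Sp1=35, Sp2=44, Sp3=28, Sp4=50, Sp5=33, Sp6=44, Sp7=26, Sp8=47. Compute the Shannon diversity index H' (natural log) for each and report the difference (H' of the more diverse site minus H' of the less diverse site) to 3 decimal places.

Site A: N=180, proportions 0.055556, 0.738889, 0.072222, 0.044444, 0.044444, 0.044444, giving H' = 0.989106 (working shown to 6 dp, full precision carried).
Site B: N=307, proportions 0.114007, 0.143322, 0.091205, 0.162866, 0.107492, 0.143322, 0.084691, 0.153094, giving H' = 2.054532.
Difference = |0.989106 − 2.054532| = 1.065426, i.e. 1.065 to 3 decimal places.

1.065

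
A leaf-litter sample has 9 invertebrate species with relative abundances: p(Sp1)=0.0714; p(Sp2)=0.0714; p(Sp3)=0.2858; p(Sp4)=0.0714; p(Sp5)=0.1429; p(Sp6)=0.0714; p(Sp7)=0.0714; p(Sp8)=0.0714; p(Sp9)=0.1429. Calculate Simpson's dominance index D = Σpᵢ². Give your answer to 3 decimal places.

D = 0.0714² + 0.0714² + 0.2858² + 0.0714² + 0.1429² + 0.0714² + 0.0714² + 0.0714² + 0.1429² = 0.00510 + 0.00510 + 0.08168 + 0.00510 + 0.02042 + 0.00510 + 0.00510 + 0.00510 + 0.02042 = 0.15311 (working shown to 5 dp, full precision carried).
To 3 decimal places, D = 0.153.

0.153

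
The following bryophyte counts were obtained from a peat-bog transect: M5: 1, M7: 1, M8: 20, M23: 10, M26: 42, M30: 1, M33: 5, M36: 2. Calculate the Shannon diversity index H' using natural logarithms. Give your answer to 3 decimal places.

1.366

Total N = 1+1+20+10+42+1+5+2 = 82, so the proportions are 0.0122, 0.0122, 0.2439, 0.12195, 0.5122, 0.0122, 0.06098, 0.02439 (working shown to 5 dp, full precision carried).
Each pᵢ ln pᵢ term: 0.0122×(-4.40672)=-0.05374, 0.0122×(-4.40672)=-0.05374, 0.2439×(-1.41099)=-0.34414, 0.12195×(-2.10413)=-0.25660, 0.5122×(-0.66905)=-0.34268, 0.0122×(-4.40672)=-0.05374, 0.06098×(-2.79728)=-0.17057, 0.02439×(-3.71357)=-0.09057.
Sum = -1.36579, so H' = 1.366.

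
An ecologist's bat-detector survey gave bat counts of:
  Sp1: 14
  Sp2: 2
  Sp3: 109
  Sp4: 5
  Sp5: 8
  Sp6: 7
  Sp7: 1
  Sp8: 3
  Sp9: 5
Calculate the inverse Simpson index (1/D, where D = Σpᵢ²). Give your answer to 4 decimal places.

Total N = 14+2+109+5+8+7+1+3+5 = 154, so the proportions are 0.0909091, 0.012987, 0.7077922, 0.0324675, 0.0519481, 0.0454545, 0.0064935, 0.0194805, 0.0324675 (working shown to 7 dp, full precision carried).
D = 0.0909091² + 0.012987² + 0.7077922² + 0.0324675² + 0.0519481² + 0.0454545² + 0.0064935² + 0.0194805² + 0.0324675² = 0.0082645 + 0.0001687 + 0.5009698 + 0.0010541 + 0.0026986 + 0.0020661 + 0.0000422 + 0.0003795 + 0.0010541 = 0.5166976.
So 1/D = 1.935368, i.e. 1.9354 to 4 decimal places.

1.9354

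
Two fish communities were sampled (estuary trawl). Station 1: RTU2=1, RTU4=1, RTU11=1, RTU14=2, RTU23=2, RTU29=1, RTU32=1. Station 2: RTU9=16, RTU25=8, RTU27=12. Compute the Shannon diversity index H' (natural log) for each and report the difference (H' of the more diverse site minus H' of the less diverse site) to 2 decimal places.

0.83

Station 1: N=9, proportions 0.1111, 0.1111, 0.1111, 0.2222, 0.2222, 0.1111, 0.1111, giving H' = 1.8892 (working shown to 4 dp, full precision carried).
Station 2: N=36, proportions 0.4444, 0.2222, 0.3333, giving H' = 1.0609.
Difference = |1.8892 − 1.0609| = 0.8283, i.e. 0.83 to 2 decimal places.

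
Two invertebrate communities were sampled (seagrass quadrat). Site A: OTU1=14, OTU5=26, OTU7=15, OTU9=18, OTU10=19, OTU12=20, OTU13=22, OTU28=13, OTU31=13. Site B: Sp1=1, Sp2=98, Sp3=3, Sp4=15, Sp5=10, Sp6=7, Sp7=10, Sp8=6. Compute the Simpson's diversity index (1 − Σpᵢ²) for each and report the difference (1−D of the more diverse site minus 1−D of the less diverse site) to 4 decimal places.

0.3326

Site A: N=160, proportions 0.0875, 0.1625, 0.09375, 0.1125, 0.11875, 0.125, 0.1375, 0.08125, 0.08125, giving 1−D = 0.882656 (working shown to 6 dp, full precision carried).
Site B: N=150, proportions 0.006667, 0.653333, 0.02, 0.1, 0.066667, 0.046667, 0.066667, 0.04, giving 1−D = 0.550044.
Difference = |0.882656 − 0.550044| = 0.332612, i.e. 0.3326 to 4 decimal places.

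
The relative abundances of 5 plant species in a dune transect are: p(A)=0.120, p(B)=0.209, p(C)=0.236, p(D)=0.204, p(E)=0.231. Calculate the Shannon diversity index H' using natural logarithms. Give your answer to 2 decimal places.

Each pᵢ ln pᵢ term (working shown to 4 dp, full precision carried): 0.12×(-2.1203)=-0.2544, 0.209×(-1.5654)=-0.3272, 0.236×(-1.4439)=-0.3408, 0.204×(-1.5896)=-0.3243, 0.231×(-1.4653)=-0.3385.
Sum = -1.5851, so H' = 1.59.

1.59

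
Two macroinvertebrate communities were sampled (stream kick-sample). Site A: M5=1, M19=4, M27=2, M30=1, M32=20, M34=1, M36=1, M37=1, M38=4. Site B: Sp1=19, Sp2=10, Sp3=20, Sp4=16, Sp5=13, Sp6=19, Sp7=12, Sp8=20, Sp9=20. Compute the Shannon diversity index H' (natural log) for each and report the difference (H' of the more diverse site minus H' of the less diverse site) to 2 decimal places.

0.68

Site A: N=35, proportions 0.0286, 0.1143, 0.0571, 0.0286, 0.5714, 0.0286, 0.0286, 0.0286, 0.1143, giving H' = 1.4870 (working shown to 4 dp, full precision carried).
Site B: N=149, proportions 0.1275, 0.0671, 0.1342, 0.1074, 0.0872, 0.1275, 0.0805, 0.1342, 0.1342, giving H' = 2.1705.
Difference = |1.4870 − 2.1705| = 0.6835, i.e. 0.68 to 2 decimal places.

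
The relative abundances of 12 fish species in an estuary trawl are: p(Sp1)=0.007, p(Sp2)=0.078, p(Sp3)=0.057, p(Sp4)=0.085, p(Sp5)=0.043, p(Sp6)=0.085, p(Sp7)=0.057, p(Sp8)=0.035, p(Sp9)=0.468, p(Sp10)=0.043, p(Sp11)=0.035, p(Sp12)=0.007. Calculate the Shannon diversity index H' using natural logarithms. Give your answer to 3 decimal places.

1.875

Each pᵢ ln pᵢ term (working shown to 5 dp, full precision carried): 0.007×(-4.96185)=-0.03473, 0.078×(-2.55105)=-0.19898, 0.057×(-2.86470)=-0.16329, 0.085×(-2.46510)=-0.20953, 0.043×(-3.14656)=-0.13530, 0.085×(-2.46510)=-0.20953, 0.057×(-2.86470)=-0.16329, 0.035×(-3.35241)=-0.11733, 0.468×(-0.75929)=-0.35535, 0.043×(-3.14656)=-0.13530, 0.035×(-3.35241)=-0.11733, 0.007×(-4.96185)=-0.03473.
Sum = -1.87471, so H' = 1.875.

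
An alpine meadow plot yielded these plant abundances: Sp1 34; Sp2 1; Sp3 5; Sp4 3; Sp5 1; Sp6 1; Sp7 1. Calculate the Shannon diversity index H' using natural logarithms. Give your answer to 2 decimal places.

0.98

Total N = 34+1+5+3+1+1+1 = 46, so the proportions are 0.7391, 0.0217, 0.1087, 0.0652, 0.0217, 0.0217, 0.0217 (working shown to 4 dp, full precision carried).
Each pᵢ ln pᵢ term: 0.7391×(-0.3023)=-0.2234, 0.0217×(-3.8286)=-0.0832, 0.1087×(-2.2192)=-0.2412, 0.0652×(-2.7300)=-0.1780, 0.0217×(-3.8286)=-0.0832, 0.0217×(-3.8286)=-0.0832, 0.0217×(-3.8286)=-0.0832.
Sum = -0.9756, so H' = 0.98.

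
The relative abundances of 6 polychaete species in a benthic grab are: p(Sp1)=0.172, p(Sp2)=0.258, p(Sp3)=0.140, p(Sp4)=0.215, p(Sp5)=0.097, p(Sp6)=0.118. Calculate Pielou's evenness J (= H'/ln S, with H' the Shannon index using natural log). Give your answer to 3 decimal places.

0.969

H' = −Σ pᵢ ln pᵢ = −((-0.30276) + (-0.34954) + (-0.27526) + (-0.33048) + (-0.22631) + (-0.25217)) = 1.73652 (working shown to 5 dp, full precision carried).
With S = 6 species, ln S = 1.79176, so J = 1.73652/1.79176 = 0.96917, i.e. 0.969 to 3 decimal places.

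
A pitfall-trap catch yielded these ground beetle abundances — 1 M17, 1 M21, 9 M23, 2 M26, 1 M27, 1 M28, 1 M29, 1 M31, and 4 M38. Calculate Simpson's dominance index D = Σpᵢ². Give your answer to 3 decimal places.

0.243

Total N = 1+1+9+2+1+1+1+1+4 = 21, so the proportions are 0.04762, 0.04762, 0.42857, 0.09524, 0.04762, 0.04762, 0.04762, 0.04762, 0.19048 (working shown to 5 dp, full precision carried).
D = 0.04762² + 0.04762² + 0.42857² + 0.09524² + 0.04762² + 0.04762² + 0.04762² + 0.04762² + 0.19048² = 0.00227 + 0.00227 + 0.18367 + 0.00907 + 0.00227 + 0.00227 + 0.00227 + 0.00227 + 0.03628 = 0.24263.
To 3 decimal places, D = 0.243.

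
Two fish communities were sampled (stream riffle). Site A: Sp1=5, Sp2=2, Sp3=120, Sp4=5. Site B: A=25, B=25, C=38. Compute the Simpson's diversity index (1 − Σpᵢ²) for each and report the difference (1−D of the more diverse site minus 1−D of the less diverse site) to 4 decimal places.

Site A: N=132, proportions 0.037879, 0.015152, 0.909091, 0.037879, giving 1−D = 0.170455 (working shown to 6 dp, full precision carried).
Site B: N=88, proportions 0.284091, 0.284091, 0.431818, giving 1−D = 0.652118.
Difference = |0.170455 − 0.652118| = 0.481663, i.e. 0.4817 to 4 decimal places.

0.4817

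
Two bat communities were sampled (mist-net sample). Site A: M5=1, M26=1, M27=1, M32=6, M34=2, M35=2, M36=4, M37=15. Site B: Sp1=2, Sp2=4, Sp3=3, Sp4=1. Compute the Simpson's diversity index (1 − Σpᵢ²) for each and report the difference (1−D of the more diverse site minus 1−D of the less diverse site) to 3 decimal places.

Site A: N=32, proportions 0.03125, 0.03125, 0.03125, 0.1875, 0.0625, 0.0625, 0.125, 0.46875, giving 1−D = 0.71875 (working shown to 5 dp, full precision carried).
Site B: N=10, proportions 0.2, 0.4, 0.3, 0.1, giving 1−D = 0.70000.
Difference = |0.71875 − 0.70000| = 0.01875, i.e. 0.019 to 3 decimal places.

0.019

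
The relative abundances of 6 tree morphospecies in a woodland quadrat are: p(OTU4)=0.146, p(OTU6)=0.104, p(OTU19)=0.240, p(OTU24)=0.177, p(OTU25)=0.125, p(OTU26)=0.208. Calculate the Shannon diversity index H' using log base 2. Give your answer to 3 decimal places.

2.527

Each pᵢ log₂ pᵢ term (working shown to 5 dp, full precision carried): 0.146×(-2.77596)=-0.40529, 0.104×(-3.26534)=-0.33960, 0.24×(-2.05889)=-0.49413, 0.177×(-2.49818)=-0.44218, 0.125×(-3.00000)=-0.37500, 0.208×(-2.26534)=-0.47119.
Sum = -2.52739, so H' = 2.527.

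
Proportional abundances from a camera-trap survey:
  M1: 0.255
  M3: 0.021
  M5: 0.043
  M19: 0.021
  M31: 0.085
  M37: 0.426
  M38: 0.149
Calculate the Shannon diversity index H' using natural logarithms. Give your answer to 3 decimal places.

1.503

Each pᵢ ln pᵢ term (working shown to 5 dp, full precision carried): 0.255×(-1.36649)=-0.34846, 0.021×(-3.86323)=-0.08113, 0.043×(-3.14656)=-0.13530, 0.021×(-3.86323)=-0.08113, 0.085×(-2.46510)=-0.20953, 0.426×(-0.85332)=-0.36351, 0.149×(-1.90381)=-0.28367.
Sum = -1.50273, so H' = 1.503.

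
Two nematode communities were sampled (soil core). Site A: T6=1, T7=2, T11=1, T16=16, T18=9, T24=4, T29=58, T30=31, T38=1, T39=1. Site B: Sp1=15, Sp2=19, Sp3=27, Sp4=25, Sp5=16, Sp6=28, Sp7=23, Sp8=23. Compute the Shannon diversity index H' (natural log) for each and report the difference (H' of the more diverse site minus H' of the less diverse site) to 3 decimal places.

0.568

Site A: N=124, proportions 0.00806, 0.01613, 0.00806, 0.12903, 0.07258, 0.03226, 0.46774, 0.25, 0.00806, 0.00806, giving H' = 1.48942 (working shown to 5 dp, full precision carried).
Site B: N=176, proportions 0.08523, 0.10795, 0.15341, 0.14205, 0.09091, 0.15909, 0.13068, 0.13068, giving H' = 2.05730.
Difference = |1.48942 − 2.05730| = 0.56788, i.e. 0.568 to 3 decimal places.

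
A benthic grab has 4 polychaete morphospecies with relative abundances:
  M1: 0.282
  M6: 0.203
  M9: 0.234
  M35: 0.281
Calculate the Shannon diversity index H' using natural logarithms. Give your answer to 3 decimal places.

1.377

Each pᵢ ln pᵢ term (working shown to 5 dp, full precision carried): 0.282×(-1.26585)=-0.35697, 0.203×(-1.59455)=-0.32369, 0.234×(-1.45243)=-0.33987, 0.281×(-1.26940)=-0.35670.
Sum = -1.37723, so H' = 1.377.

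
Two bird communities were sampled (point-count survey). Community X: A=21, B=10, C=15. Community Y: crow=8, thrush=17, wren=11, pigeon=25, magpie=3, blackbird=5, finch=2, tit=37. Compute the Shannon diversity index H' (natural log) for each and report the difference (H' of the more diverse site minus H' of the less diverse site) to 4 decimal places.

Community X: N=46, proportions 0.456522, 0.217391, 0.326087, giving H' = 1.055129 (working shown to 6 dp, full precision carried).
Community Y: N=108, proportions 0.074074, 0.157407, 0.101852, 0.231481, 0.027778, 0.046296, 0.018519, 0.342593, giving H' = 1.737852.
Difference = |1.055129 − 1.737852| = 0.682723, i.e. 0.6827 to 4 decimal places.

0.6827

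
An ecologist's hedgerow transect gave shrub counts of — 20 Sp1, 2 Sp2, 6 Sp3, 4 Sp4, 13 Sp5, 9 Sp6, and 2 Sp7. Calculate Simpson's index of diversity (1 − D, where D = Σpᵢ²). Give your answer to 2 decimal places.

Total N = 20+2+6+4+13+9+2 = 56, so the proportions are 0.3571, 0.0357, 0.1071, 0.0714, 0.2321, 0.1607, 0.0357 (working shown to 4 dp, full precision carried).
D = 0.3571² + 0.0357² + 0.1071² + 0.0714² + 0.2321² + 0.1607² + 0.0357² = 0.1276 + 0.0013 + 0.0115 + 0.0051 + 0.0539 + 0.0258 + 0.0013 = 0.2264.
So 1 − D = 0.7736, i.e. 0.77 to 2 decimal places.

0.77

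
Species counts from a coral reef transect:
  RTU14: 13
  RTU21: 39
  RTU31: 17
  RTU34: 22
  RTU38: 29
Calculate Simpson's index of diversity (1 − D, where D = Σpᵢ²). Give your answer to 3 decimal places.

Total N = 13+39+17+22+29 = 120, so the proportions are 0.10833, 0.325, 0.14167, 0.18333, 0.24167 (working shown to 5 dp, full precision carried).
D = 0.10833² + 0.325² + 0.14167² + 0.18333² + 0.24167² = 0.01174 + 0.10563 + 0.02007 + 0.03361 + 0.05840 = 0.22944.
So 1 − D = 0.77056, i.e. 0.771 to 3 decimal places.

0.771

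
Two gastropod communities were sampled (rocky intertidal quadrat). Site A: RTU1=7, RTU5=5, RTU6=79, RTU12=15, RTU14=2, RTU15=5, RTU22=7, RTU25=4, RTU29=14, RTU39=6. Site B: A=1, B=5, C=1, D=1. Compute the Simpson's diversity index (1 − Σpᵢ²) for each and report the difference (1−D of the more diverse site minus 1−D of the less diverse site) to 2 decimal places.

Site A: N=144, proportions 0.0486, 0.0347, 0.5486, 0.1042, 0.0139, 0.0347, 0.0486, 0.0278, 0.0972, 0.0417, giving 1−D = 0.6689 (working shown to 4 dp, full precision carried).
Site B: N=8, proportions 0.125, 0.625, 0.125, 0.125, giving 1−D = 0.5625.
Difference = |0.6689 − 0.5625| = 0.1064, i.e. 0.11 to 2 decimal places.

0.11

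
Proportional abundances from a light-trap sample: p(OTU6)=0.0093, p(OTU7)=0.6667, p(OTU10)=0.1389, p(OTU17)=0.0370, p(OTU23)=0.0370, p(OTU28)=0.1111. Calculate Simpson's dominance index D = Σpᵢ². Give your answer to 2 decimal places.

D = 0.0093² + 0.6667² + 0.1389² + 0.037² + 0.037² + 0.1111² = 0.0001 + 0.4445 + 0.0193 + 0.0014 + 0.0014 + 0.0123 = 0.4789 (working shown to 4 dp, full precision carried).
To 2 decimal places, D = 0.48.

0.48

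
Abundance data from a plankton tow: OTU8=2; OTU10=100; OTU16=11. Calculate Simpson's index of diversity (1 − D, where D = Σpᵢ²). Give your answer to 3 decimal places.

Total N = 2+100+11 = 113, so the proportions are 0.0177, 0.88496, 0.09735 (working shown to 5 dp, full precision carried).
D = 0.0177² + 0.88496² + 0.09735² = 0.00031 + 0.78315 + 0.00948 = 0.79294.
So 1 − D = 0.20706, i.e. 0.207 to 3 decimal places.

0.207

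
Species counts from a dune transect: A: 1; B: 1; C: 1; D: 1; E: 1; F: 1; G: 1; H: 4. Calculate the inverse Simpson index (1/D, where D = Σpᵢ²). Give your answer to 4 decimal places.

Total N = 1+1+1+1+1+1+1+4 = 11, so the proportions are 0.09090909, 0.09090909, 0.09090909, 0.09090909, 0.09090909, 0.09090909, 0.09090909, 0.36363636 (working shown to 8 dp, full precision carried).
D = 0.09090909² + 0.09090909² + 0.09090909² + 0.09090909² + 0.09090909² + 0.09090909² + 0.09090909² + 0.36363636² = 0.00826446 + 0.00826446 + 0.00826446 + 0.00826446 + 0.00826446 + 0.00826446 + 0.00826446 + 0.13223140 = 0.19008264.
So 1/D = 5.260870, i.e. 5.2609 to 4 decimal places.

5.2609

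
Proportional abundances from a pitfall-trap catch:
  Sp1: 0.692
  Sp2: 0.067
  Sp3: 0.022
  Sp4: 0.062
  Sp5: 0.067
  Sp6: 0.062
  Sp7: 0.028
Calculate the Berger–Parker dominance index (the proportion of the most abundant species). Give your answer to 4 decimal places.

The largest proportion is 0.692, i.e. d = 0.6920 to 4 decimal places.

0.6920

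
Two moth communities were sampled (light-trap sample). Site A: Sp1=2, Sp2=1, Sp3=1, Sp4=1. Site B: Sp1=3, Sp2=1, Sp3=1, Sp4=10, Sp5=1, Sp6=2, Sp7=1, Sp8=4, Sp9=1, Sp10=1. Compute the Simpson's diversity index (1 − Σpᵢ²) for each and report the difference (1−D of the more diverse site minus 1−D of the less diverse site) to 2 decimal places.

Site A: N=5, proportions 0.4, 0.2, 0.2, 0.2, giving 1−D = 0.7200 (working shown to 4 dp, full precision carried).
Site B: N=25, proportions 0.12, 0.04, 0.04, 0.4, 0.04, 0.08, 0.04, 0.16, 0.04, 0.04, giving 1−D = 0.7840.
Difference = |0.7200 − 0.7840| = 0.0640, i.e. 0.06 to 2 decimal places.

0.06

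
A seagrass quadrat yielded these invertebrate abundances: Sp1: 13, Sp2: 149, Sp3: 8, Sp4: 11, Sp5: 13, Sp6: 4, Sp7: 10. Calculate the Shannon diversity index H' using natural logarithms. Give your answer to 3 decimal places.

1.088

Total N = 13+149+8+11+13+4+10 = 208, so the proportions are 0.0625, 0.71635, 0.03846, 0.05288, 0.0625, 0.01923, 0.04808 (working shown to 5 dp, full precision carried).
Each pᵢ ln pᵢ term: 0.0625×(-2.77259)=-0.17329, 0.71635×(-0.33359)=-0.23897, 0.03846×(-3.25810)=-0.12531, 0.05288×(-2.93964)=-0.15546, 0.0625×(-2.77259)=-0.17329, 0.01923×(-3.95124)=-0.07599, 0.04808×(-3.03495)=-0.14591.
Sum = -1.08821, so H' = 1.088.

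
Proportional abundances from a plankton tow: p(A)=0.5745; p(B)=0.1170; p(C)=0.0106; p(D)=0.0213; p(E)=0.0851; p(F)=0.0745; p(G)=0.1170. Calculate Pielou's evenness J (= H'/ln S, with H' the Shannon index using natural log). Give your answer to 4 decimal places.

0.6957

H' = −Σ pᵢ ln pᵢ = −((-0.318420) + (-0.251033) + (-0.048197) + (-0.081985) + (-0.209680) + (-0.193473) + (-0.251033)) = 1.353821 (working shown to 6 dp, full precision carried).
With S = 7 species, ln S = 1.945910, so J = 1.353821/1.945910 = 0.695726, i.e. 0.6957 to 4 decimal places.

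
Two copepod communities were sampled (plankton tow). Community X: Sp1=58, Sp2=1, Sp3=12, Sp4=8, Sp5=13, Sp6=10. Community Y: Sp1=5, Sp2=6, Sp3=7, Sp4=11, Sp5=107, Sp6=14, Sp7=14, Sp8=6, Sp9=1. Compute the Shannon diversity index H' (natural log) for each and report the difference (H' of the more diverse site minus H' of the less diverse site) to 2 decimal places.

0.07

Community X: N=102, proportions 0.5686, 0.0098, 0.1176, 0.0784, 0.1275, 0.098, giving H' = 1.3080 (working shown to 4 dp, full precision carried).
Community Y: N=171, proportions 0.0292, 0.0351, 0.0409, 0.0643, 0.6257, 0.0819, 0.0819, 0.0351, 0.0058, giving H' = 1.3789.
Difference = |1.3080 − 1.3789| = 0.0709, i.e. 0.07 to 2 decimal places.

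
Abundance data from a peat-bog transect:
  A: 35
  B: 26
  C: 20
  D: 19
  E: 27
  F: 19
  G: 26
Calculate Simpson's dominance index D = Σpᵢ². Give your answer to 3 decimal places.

Total N = 35+26+20+19+27+19+26 = 172, so the proportions are 0.20349, 0.15116, 0.11628, 0.11047, 0.15698, 0.11047, 0.15116 (working shown to 5 dp, full precision carried).
D = 0.20349² + 0.15116² + 0.11628² + 0.11047² + 0.15698² + 0.11047² + 0.15116² = 0.04141 + 0.02285 + 0.01352 + 0.01220 + 0.02464 + 0.01220 + 0.02285 = 0.14968.
To 3 decimal places, D = 0.150.

0.150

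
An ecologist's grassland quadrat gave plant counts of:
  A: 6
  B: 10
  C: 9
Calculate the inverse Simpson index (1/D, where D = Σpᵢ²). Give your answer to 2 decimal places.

2.88

Total N = 6+10+9 = 25, so the proportions are 0.24, 0.4, 0.36 (working shown to 5 dp, full precision carried).
D = 0.24² + 0.4² + 0.36² = 0.05760 + 0.16000 + 0.12960 = 0.34720.
So 1/D = 2.8802, i.e. 2.88 to 2 decimal places.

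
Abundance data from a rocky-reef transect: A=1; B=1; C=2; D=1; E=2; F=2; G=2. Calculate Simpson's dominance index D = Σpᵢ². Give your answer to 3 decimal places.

Total N = 1+1+2+1+2+2+2 = 11, so the proportions are 0.09091, 0.09091, 0.18182, 0.09091, 0.18182, 0.18182, 0.18182 (working shown to 5 dp, full precision carried).
D = 0.09091² + 0.09091² + 0.18182² + 0.09091² + 0.18182² + 0.18182² + 0.18182² = 0.00826 + 0.00826 + 0.03306 + 0.00826 + 0.03306 + 0.03306 + 0.03306 = 0.15702.
To 3 decimal places, D = 0.157.

0.157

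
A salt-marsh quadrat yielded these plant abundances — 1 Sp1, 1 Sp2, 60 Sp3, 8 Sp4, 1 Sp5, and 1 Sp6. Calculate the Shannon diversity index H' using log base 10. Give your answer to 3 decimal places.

0.275

Total N = 1+1+60+8+1+1 = 72, so the proportions are 0.01389, 0.01389, 0.83333, 0.11111, 0.01389, 0.01389 (working shown to 5 dp, full precision carried).
Each pᵢ log₁₀ pᵢ term: 0.01389×(-1.85733)=-0.02580, 0.01389×(-1.85733)=-0.02580, 0.83333×(-0.07918)=-0.06598, 0.11111×(-0.95424)=-0.10603, 0.01389×(-1.85733)=-0.02580, 0.01389×(-1.85733)=-0.02580.
Sum = -0.27520, so H' = 0.275.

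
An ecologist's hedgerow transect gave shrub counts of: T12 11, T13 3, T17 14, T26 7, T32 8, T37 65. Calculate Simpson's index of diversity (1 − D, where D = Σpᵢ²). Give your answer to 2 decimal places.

Total N = 11+3+14+7+8+65 = 108, so the proportions are 0.1019, 0.0278, 0.1296, 0.0648, 0.0741, 0.6019 (working shown to 4 dp, full precision carried).
D = 0.1019² + 0.0278² + 0.1296² + 0.0648² + 0.0741² + 0.6019² = 0.0104 + 0.0008 + 0.0168 + 0.0042 + 0.0055 + 0.3622 = 0.3999.
So 1 − D = 0.6001, i.e. 0.60 to 2 decimal places.

0.60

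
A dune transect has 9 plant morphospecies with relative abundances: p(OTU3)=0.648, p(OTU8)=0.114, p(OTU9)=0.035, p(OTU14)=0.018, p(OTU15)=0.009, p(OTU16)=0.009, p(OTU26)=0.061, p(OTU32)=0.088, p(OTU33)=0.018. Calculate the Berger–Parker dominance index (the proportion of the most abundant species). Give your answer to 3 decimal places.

0.648

The largest proportion is 0.648, i.e. d = 0.648 to 3 decimal places.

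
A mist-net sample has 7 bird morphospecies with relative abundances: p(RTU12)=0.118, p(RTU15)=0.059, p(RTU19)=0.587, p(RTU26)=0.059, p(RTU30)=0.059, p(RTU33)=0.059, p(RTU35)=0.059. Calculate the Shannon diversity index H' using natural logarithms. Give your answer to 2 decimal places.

Each pᵢ ln pᵢ term (working shown to 4 dp, full precision carried): 0.118×(-2.1371)=-0.2522, 0.059×(-2.8302)=-0.1670, 0.587×(-0.5327)=-0.3127, 0.059×(-2.8302)=-0.1670, 0.059×(-2.8302)=-0.1670, 0.059×(-2.8302)=-0.1670, 0.059×(-2.8302)=-0.1670.
Sum = -1.3998, so H' = 1.40.

1.40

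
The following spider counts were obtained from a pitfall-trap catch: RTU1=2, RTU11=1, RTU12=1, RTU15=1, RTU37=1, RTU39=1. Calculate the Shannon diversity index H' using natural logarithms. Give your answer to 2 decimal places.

Total N = 2+1+1+1+1+1 = 7, so the proportions are 0.2857, 0.1429, 0.1429, 0.1429, 0.1429, 0.1429 (working shown to 4 dp, full precision carried).
Each pᵢ ln pᵢ term: 0.2857×(-1.2528)=-0.3579, 0.1429×(-1.9459)=-0.2780, 0.1429×(-1.9459)=-0.2780, 0.1429×(-1.9459)=-0.2780, 0.1429×(-1.9459)=-0.2780, 0.1429×(-1.9459)=-0.2780.
Sum = -1.7479, so H' = 1.75.

1.75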